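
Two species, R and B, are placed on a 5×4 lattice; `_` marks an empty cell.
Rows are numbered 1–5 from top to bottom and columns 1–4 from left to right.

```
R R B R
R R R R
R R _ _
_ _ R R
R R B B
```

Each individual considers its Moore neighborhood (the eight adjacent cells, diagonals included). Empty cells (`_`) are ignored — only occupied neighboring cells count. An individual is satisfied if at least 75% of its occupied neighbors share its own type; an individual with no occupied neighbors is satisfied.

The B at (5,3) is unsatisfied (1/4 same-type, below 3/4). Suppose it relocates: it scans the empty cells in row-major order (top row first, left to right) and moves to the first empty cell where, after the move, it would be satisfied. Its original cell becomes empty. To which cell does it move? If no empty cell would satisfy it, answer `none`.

none

Vacating (5,3). Empty cells in order:
  (3,3): 0/6 same-type → still unsatisfied.
  (3,4): 0/4 same-type → still unsatisfied.
  (4,1): 0/4 same-type → still unsatisfied.
  (4,2): 0/5 same-type → still unsatisfied.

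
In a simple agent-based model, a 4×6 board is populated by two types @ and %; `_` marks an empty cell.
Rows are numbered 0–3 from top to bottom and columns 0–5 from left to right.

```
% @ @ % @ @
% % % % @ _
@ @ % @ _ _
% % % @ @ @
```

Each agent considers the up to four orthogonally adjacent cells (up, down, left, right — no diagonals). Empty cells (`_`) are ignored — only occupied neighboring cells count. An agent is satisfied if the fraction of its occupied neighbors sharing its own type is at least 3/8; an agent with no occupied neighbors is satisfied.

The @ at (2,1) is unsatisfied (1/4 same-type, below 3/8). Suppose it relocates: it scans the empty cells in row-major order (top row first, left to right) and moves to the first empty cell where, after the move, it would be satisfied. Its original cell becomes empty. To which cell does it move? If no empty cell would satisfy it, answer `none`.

Vacating (2,1). Empty cells in order:
  (1,5): 2/2 same-type → satisfied — stop here.

(1,5)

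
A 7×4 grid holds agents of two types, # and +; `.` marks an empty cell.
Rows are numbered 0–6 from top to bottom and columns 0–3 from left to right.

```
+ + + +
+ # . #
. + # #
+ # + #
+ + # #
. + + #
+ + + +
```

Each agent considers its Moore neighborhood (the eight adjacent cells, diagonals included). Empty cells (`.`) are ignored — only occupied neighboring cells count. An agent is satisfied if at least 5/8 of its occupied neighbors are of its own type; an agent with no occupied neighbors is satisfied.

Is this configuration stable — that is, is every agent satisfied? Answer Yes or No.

No

Row 0: (0,0)+ 2/3 satisfied · (0,1)+ 3/4 satisfied · (0,2)+ 2/4 not · (0,3)+ 1/2 not
Row 1: (1,0)+ 3/4 satisfied · (1,1)# 1/6 not · (1,3)# 2/4 not
Row 2: (2,1)+ 3/6 not · (2,2)# 5/7 satisfied · (2,3)# 3/4 satisfied
Row 3: (3,0)+ 3/4 satisfied · (3,1)# 2/7 not · (3,2)+ 2/8 not · (3,3)# 4/5 satisfied
Row 4: (4,0)+ 3/4 satisfied · (4,1)+ 5/7 satisfied · (4,2)# 4/8 not · (4,3)# 3/5 not
Row 5: (5,1)+ 6/7 satisfied · (5,2)+ 5/8 satisfied · (5,3)# 2/5 not
Row 6: (6,0)+ 2/2 satisfied · (6,1)+ 4/4 satisfied · (6,2)+ 4/5 satisfied · (6,3)+ 2/3 satisfied
For instance (0,2) has only 2/4 same-type neighbors, below 5/8.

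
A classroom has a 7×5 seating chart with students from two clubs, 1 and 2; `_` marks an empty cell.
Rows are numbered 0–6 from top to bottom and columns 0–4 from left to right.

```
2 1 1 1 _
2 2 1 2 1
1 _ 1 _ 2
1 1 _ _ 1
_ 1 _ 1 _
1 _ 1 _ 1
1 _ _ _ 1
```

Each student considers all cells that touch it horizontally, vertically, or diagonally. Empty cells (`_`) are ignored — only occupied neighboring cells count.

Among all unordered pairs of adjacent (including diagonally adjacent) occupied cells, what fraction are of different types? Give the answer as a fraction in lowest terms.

Scan each occupied cell's neighbors to the right and below (and the two forward diagonals) so each pair is counted once.
Row 0: 2(0,0)–1(0,1)≠ 2(0,0)–2(1,0)= 2(0,0)–2(1,1)= 1(0,1)–1(0,2)= 1(0,1)–2(1,1)≠ 1(0,1)–1(1,2)= 1(0,1)–2(1,0)≠ 1(0,2)–1(0,3)= 1(0,2)–1(1,2)= 1(0,2)–2(1,3)≠ 1(0,2)–2(1,1)≠ 1(0,3)–2(1,3)≠ 1(0,3)–1(1,4)= 1(0,3)–1(1,2)=  → 6/14 unlike.
Row 1: 2(1,0)–2(1,1)= 2(1,0)–1(2,0)≠ 2(1,1)–1(1,2)≠ 2(1,1)–1(2,2)≠ 2(1,1)–1(2,0)≠ 1(1,2)–2(1,3)≠ 1(1,2)–1(2,2)= 2(1,3)–1(1,4)≠ 2(1,3)–2(2,4)= 2(1,3)–1(2,2)≠ 1(1,4)–2(2,4)≠  → 8/11 unlike.
Row 2: 1(2,0)–1(3,0)= 1(2,0)–1(3,1)= 1(2,2)–1(3,1)= 2(2,4)–1(3,4)≠  → 1/4 unlike.
Row 3: 1(3,0)–1(3,1)= 1(3,0)–1(4,1)= 1(3,1)–1(4,1)= 1(3,4)–1(4,3)=  → 0/4 unlike.
Row 4: 1(4,1)–1(5,2)= 1(4,1)–1(5,0)= 1(4,3)–1(5,4)= 1(4,3)–1(5,2)=  → 0/4 unlike.
Row 5: 1(5,0)–1(6,0)= 1(5,4)–1(6,4)=  → 0/2 unlike.
Total adjacent occupied pairs: 39; unlike-type pairs: 15.
15/39 reduces to 5/13.

5/13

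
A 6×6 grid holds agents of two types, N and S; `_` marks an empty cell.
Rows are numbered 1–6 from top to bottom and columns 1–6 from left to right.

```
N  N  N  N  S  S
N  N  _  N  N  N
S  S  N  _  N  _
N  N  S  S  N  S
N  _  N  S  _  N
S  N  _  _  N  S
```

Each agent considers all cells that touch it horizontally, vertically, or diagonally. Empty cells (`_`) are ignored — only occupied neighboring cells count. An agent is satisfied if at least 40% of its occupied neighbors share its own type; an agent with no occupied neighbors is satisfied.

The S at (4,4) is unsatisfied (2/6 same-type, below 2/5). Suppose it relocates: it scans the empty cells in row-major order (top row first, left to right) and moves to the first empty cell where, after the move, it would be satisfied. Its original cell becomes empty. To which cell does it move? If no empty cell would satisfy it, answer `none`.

(5,5)

Vacating (4,4). Empty cells in order:
  (2,3): 1/7 same-type → still unsatisfied.
  (3,4): 1/6 same-type → still unsatisfied.
  (3,6): 1/5 same-type → still unsatisfied.
  (5,2): 2/7 same-type → still unsatisfied.
  (5,5): 3/6 same-type → satisfied — stop here.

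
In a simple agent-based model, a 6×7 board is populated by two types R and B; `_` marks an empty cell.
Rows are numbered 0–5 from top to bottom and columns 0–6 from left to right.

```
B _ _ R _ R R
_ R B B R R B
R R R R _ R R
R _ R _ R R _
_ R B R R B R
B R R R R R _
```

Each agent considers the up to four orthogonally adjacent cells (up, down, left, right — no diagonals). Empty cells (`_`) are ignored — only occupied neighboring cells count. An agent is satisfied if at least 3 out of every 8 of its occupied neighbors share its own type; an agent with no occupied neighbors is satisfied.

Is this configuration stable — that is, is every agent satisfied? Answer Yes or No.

No

Row 0: (0,0)B 0/0 satisfied · (0,3)R 0/1 not · (0,5)R 2/2 satisfied · (0,6)R 1/2 satisfied
Row 1: (1,1)R 1/2 satisfied · (1,2)B 1/3 not · (1,3)B 1/4 not · (1,4)R 1/2 satisfied · (1,5)R 3/4 satisfied · (1,6)B 0/3 not
Row 2: (2,0)R 2/2 satisfied · (2,1)R 3/3 satisfied · (2,2)R 3/4 satisfied · (2,3)R 1/2 satisfied · (2,5)R 3/3 satisfied · (2,6)R 1/2 satisfied
Row 3: (3,0)R 1/1 satisfied · (3,2)R 1/2 satisfied · (3,4)R 2/2 satisfied · (3,5)R 2/3 satisfied
Row 4: (4,1)R 1/2 satisfied · (4,2)B 0/4 not · (4,3)R 2/3 satisfied · (4,4)R 3/4 satisfied · (4,5)B 0/4 not · (4,6)R 0/1 not
Row 5: (5,0)B 0/1 not · (5,1)R 2/3 satisfied · (5,2)R 2/3 satisfied · (5,3)R 3/3 satisfied · (5,4)R 3/3 satisfied · (5,5)R 1/2 satisfied
For instance (0,3) has only 0/1 same-type neighbors, below 3/8.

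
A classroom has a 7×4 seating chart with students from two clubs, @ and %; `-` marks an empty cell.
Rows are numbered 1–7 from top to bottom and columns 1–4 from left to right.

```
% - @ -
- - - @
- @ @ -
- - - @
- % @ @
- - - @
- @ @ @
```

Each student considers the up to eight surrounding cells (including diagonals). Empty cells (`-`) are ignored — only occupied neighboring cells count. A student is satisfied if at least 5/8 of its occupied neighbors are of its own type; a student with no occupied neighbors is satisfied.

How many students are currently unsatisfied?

1

(1,1)% 0/0 ✓
(1,3)@ 1/1 ✓
(2,4)@ 2/2 ✓
(3,2)@ 1/1 ✓
(3,3)@ 3/3 ✓
(4,4)@ 3/3 ✓
(5,2)% 0/1 ✗
(5,3)@ 3/4 ✓
(5,4)@ 3/3 ✓
(6,4)@ 4/4 ✓
(7,2)@ 1/1 ✓
(7,3)@ 3/3 ✓
(7,4)@ 2/2 ✓
Unsatisfied: (5,2) — 1 in total.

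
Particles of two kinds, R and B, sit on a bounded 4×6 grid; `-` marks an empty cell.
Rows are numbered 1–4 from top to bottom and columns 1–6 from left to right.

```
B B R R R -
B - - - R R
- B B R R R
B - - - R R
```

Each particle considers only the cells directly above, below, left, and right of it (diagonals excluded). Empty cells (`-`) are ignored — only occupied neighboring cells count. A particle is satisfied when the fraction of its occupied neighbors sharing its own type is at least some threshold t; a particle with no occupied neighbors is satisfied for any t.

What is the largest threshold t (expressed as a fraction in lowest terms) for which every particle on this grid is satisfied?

1/2

(1,1)B 2/2
(1,2)B 1/2
(1,3)R 1/2
(1,4)R 2/2
(1,5)R 2/2
(2,1)B 1/1
(2,5)R 3/3
(2,6)R 2/2
(3,2)B 1/1
(3,3)B 1/2
(3,4)R 1/2
(3,5)R 4/4
(3,6)R 3/3
(4,1)B — no occupied neighbors
(4,5)R 2/2
(4,6)R 2/2
The smallest same-type fraction is 1/2 at (1,2), which reduces to 1/2. Any threshold above that leaves this particle unsatisfied.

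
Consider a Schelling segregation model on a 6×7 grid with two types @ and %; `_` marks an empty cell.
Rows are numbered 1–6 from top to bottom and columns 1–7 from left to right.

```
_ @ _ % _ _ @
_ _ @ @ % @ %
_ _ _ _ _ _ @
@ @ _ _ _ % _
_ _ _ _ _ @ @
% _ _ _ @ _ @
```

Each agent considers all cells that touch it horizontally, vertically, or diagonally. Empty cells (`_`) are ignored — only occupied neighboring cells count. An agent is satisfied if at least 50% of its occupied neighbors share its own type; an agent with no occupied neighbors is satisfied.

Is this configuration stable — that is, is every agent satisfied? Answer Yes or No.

Row 1: (1,2)@ 1/1 ✓ · (1,4)% 1/3 ✗ · (1,7)@ 1/2 ✓
Row 2: (2,3)@ 2/3 ✓ · (2,4)@ 1/3 ✗ · (2,5)% 1/3 ✗ · (2,6)@ 2/4 ✓ · (2,7)% 0/3 ✗
Row 3: (3,7)@ 1/3 ✗
Row 4: (4,1)@ 1/1 ✓ · (4,2)@ 1/1 ✓ · (4,6)% 0/3 ✗
Row 5: (5,6)@ 3/4 ✓ · (5,7)@ 2/3 ✓
Row 6: (6,1)% 0/0 ✓ · (6,5)@ 1/1 ✓ · (6,7)@ 2/2 ✓
For instance (1,4) has only 1/3 same-type neighbors, below 1/2.

No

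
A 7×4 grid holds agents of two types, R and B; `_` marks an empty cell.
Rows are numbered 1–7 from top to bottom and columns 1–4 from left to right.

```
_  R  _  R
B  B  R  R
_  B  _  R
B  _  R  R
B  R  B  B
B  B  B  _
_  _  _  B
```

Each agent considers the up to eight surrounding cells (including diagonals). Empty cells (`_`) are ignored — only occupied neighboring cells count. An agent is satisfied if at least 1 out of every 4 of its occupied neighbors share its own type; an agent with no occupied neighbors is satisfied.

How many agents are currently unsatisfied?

1

(1,2)R 1/3 ok
(1,4)R 2/2 ok
(2,1)B 2/3 ok
(2,2)B 2/4 ok
(2,3)R 4/6 ok
(2,4)R 3/3 ok
(3,2)B 3/5 ok
(3,4)R 4/4 ok
(4,1)B 2/3 ok
(4,3)R 3/6 ok
(4,4)R 2/4 ok
(5,1)B 3/4 ok
(5,2)R 1/7 unhappy
(5,3)B 3/6 ok
(5,4)B 2/4 ok
(6,1)B 2/3 ok
(6,2)B 4/5 ok
(6,3)B 4/5 ok
(7,4)B 1/1 ok
Unsatisfied: (5,2) — 1 in total.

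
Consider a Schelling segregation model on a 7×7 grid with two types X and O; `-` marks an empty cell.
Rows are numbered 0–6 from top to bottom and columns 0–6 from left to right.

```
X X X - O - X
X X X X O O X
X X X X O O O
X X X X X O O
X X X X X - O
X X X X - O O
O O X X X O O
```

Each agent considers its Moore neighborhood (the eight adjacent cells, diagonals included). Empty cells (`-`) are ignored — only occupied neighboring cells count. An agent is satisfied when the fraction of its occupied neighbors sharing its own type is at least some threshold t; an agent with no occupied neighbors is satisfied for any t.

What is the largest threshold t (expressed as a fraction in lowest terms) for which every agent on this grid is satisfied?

(0,0)X 3/3
(0,1)X 5/5
(0,2)X 4/4
(0,4)O 2/3
(0,6)X 1/2
(1,0)X 5/5
(1,1)X 8/8
(1,2)X 7/7
(1,3)X 4/7
(1,4)O 4/6
(1,5)O 5/7
(1,6)X 1/4
(2,0)X 5/5
(2,1)X 8/8
(2,2)X 8/8
(2,3)X 6/8
(2,4)O 4/8
(2,5)O 6/8
(2,6)O 4/5
(3,0)X 5/5
(3,1)X 8/8
(3,2)X 8/8
(3,3)X 7/8
(3,4)X 4/7
(3,5)O 5/7
(3,6)O 4/4
(4,0)X 5/5
(4,1)X 8/8
(4,2)X 8/8
(4,3)X 7/7
(4,4)X 4/6
(4,6)O 4/4
(5,0)X 3/5
(5,1)X 6/8
(5,2)X 7/8
(5,3)X 7/7
(5,5)O 4/6
(5,6)O 4/4
(6,0)O 1/3
(6,1)O 1/5
(6,2)X 4/5
(6,3)X 4/4
(6,4)X 2/4
(6,5)O 3/4
(6,6)O 3/3
The smallest same-type fraction is 1/5 at (6,1), which reduces to 1/5. Any threshold above that leaves this agent unsatisfied.

1/5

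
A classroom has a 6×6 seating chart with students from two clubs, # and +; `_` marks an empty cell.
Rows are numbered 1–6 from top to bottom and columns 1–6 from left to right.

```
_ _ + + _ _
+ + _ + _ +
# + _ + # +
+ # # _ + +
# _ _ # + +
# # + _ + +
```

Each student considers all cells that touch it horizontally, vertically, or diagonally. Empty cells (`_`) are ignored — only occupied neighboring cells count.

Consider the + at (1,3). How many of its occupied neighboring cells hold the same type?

Occupied neighbors of (1,3): (1,4)=+, (2,2)=+, (2,4)=+.
Same type (+): 3 of 3.

3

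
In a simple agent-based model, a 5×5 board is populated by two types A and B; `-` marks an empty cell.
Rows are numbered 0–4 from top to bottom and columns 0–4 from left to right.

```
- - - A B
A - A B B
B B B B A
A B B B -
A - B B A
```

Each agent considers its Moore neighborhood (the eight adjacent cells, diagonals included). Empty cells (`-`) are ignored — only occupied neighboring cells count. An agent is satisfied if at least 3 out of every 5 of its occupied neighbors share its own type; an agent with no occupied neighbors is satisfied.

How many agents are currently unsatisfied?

10

Row 0: (0,3)A 1/4 not · (0,4)B 2/3 satisfied
Row 1: (1,0)A 0/2 not · (1,2)A 1/5 not · (1,3)B 4/7 not · (1,4)B 3/5 satisfied
Row 2: (2,0)B 2/4 not · (2,1)B 4/7 not · (2,2)B 6/7 satisfied · (2,3)B 5/7 satisfied · (2,4)A 0/4 not
Row 3: (3,0)A 1/4 not · (3,1)B 5/7 satisfied · (3,2)B 7/7 satisfied · (3,3)B 5/7 satisfied
Row 4: (4,0)A 1/2 not · (4,2)B 4/4 satisfied · (4,3)B 3/4 satisfied · (4,4)A 0/2 not
Unsatisfied: (0,3), (1,0), (1,2), (1,3), (2,0), (2,1), (2,4), (3,0), (4,0), (4,4) — 10 in total.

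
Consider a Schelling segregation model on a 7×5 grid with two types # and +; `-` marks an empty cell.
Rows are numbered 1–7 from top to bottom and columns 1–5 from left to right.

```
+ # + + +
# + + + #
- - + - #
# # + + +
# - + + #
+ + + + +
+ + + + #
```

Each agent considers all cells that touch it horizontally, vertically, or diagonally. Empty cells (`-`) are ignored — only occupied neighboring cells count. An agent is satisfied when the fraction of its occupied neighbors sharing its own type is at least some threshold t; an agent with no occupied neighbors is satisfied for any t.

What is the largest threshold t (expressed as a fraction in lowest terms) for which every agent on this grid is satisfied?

Row 1: (1,1)+ 1/3 · (1,2)# 1/5 · (1,3)+ 4/5 · (1,4)+ 4/5 · (1,5)+ 2/3
Row 2: (2,1)# 1/3 · (2,2)+ 4/6 · (2,3)+ 5/6 · (2,4)+ 5/7 · (2,5)# 1/4
Row 3: (3,3)+ 5/6 · (3,5)# 1/4
Row 4: (4,1)# 2/2 · (4,2)# 2/5 · (4,3)+ 4/5 · (4,4)+ 5/7 · (4,5)+ 2/4
Row 5: (5,1)# 2/4 · (5,3)+ 6/7 · (5,4)+ 7/8 · (5,5)# 0/5
Row 6: (6,1)+ 3/4 · (6,2)+ 6/7 · (6,3)+ 7/7 · (6,4)+ 6/8 · (6,5)+ 3/5
Row 7: (7,1)+ 3/3 · (7,2)+ 5/5 · (7,3)+ 5/5 · (7,4)+ 4/5 · (7,5)# 0/3
The smallest same-type fraction is 0/5 at (5,5), which reduces to 0/1. Any threshold above that leaves this agent unsatisfied.

0/1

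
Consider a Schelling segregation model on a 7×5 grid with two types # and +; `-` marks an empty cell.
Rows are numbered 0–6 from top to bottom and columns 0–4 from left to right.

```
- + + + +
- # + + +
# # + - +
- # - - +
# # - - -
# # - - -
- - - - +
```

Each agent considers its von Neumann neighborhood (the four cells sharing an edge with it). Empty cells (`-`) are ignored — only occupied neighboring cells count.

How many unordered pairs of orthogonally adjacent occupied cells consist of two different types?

Scan each occupied cell's neighbors to the right and below so each pair is counted once.
Row 0: +(0,1)–+(0,2)= +(0,1)–#(1,1)≠ +(0,2)–+(0,3)= +(0,2)–+(1,2)= +(0,3)–+(0,4)= +(0,3)–+(1,3)= +(0,4)–+(1,4)=  → 1/7 unlike.
Row 1: #(1,1)–+(1,2)≠ #(1,1)–#(2,1)= +(1,2)–+(1,3)= +(1,2)–+(2,2)= +(1,3)–+(1,4)= +(1,4)–+(2,4)=  → 1/6 unlike.
Row 2: #(2,0)–#(2,1)= #(2,1)–+(2,2)≠ #(2,1)–#(3,1)= +(2,4)–+(3,4)=  → 1/4 unlike.
Row 3: #(3,1)–#(4,1)=  → 0/1 unlike.
Row 4: #(4,0)–#(4,1)= #(4,0)–#(5,0)= #(4,1)–#(5,1)=  → 0/3 unlike.
Row 5: #(5,0)–#(5,1)=  → 0/1 unlike.
Total adjacent occupied pairs: 22; unlike-type pairs: 3.

3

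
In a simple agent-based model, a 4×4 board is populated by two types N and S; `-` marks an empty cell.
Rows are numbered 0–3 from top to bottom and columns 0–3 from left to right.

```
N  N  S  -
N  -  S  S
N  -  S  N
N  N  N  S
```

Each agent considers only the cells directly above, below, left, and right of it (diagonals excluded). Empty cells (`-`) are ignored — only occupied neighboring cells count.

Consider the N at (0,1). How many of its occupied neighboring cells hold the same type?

1

Occupied neighbors of (0,1): (0,0)=N, (0,2)=S.
Same type (N): 1 of 2.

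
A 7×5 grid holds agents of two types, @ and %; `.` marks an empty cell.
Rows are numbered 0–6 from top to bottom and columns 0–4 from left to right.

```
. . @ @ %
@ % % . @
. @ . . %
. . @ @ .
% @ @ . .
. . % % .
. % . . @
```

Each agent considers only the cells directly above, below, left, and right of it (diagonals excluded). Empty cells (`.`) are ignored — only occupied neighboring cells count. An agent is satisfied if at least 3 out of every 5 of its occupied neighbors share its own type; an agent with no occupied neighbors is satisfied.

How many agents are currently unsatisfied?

(0,2)@ 1/2 unhappy
(0,3)@ 1/2 unhappy
(0,4)% 0/2 unhappy
(1,0)@ 0/1 unhappy
(1,1)% 1/3 unhappy
(1,2)% 1/2 unhappy
(1,4)@ 0/2 unhappy
(2,1)@ 0/1 unhappy
(2,4)% 0/1 unhappy
(3,2)@ 2/2 ok
(3,3)@ 1/1 ok
(4,0)% 0/1 unhappy
(4,1)@ 1/2 unhappy
(4,2)@ 2/3 ok
(5,2)% 1/2 unhappy
(5,3)% 1/1 ok
(6,1)% 0/0 ok
(6,4)@ 0/0 ok
Unsatisfied: (0,2), (0,3), (0,4), (1,0), (1,1), (1,2), (1,4), (2,1), (2,4), (4,0), (4,1), (5,2) — 12 in total.

12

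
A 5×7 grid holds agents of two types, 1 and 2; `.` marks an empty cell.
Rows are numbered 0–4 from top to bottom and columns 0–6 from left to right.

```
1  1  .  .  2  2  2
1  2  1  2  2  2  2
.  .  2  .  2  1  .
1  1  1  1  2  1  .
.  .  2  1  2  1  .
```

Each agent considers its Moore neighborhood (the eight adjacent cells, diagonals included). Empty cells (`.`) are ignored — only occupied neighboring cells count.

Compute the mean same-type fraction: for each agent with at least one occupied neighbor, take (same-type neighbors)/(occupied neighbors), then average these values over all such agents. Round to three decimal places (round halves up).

0.554

(0,0)1 2/3
(0,1)1 3/4
(0,4)2 4/4
(0,5)2 5/5
(0,6)2 3/3
(1,0)1 2/3
(1,1)2 1/5
(1,2)1 1/4
(1,3)2 4/5
(1,4)2 5/6
(1,5)2 6/7
(1,6)2 3/4
(2,2)2 2/6
(2,4)2 4/7
(2,5)1 1/6
(3,0)1 1/1
(3,1)1 2/4
(3,2)1 3/5
(3,3)1 2/7
(3,4)2 2/7
(3,5)1 2/5
(4,2)2 0/4
(4,3)1 2/5
(4,4)2 1/5
(4,5)1 1/3
Sum over 25 agents: 2/3 + 3/4 + 4/4 + 5/5 + 3/3 + 2/3 + 1/5 + 1/4 + 4/5 + 5/6 + 6/7 + 3/4 + 2/6 + 4/7 + 1/6 + 1/1 + 2/4 + 3/5 + 2/7 + 2/7 + 2/5 + 0/4 + 2/5 + 1/5 + 1/3 = 277/20; mean = 277/20 ÷ 25 = 277/500 = 0.554 → 0.554.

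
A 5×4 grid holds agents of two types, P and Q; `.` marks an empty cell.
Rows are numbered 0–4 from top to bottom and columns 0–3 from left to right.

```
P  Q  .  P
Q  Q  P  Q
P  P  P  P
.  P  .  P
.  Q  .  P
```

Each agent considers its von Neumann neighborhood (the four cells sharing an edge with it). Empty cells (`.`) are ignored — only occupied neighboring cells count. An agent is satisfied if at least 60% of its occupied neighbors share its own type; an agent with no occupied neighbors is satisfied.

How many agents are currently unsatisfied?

10

Row 0: (0,0)P 0/2 unhappy · (0,1)Q 1/2 unhappy · (0,3)P 0/1 unhappy
Row 1: (1,0)Q 1/3 unhappy · (1,1)Q 2/4 unhappy · (1,2)P 1/3 unhappy · (1,3)Q 0/3 unhappy
Row 2: (2,0)P 1/2 unhappy · (2,1)P 3/4 ok · (2,2)P 3/3 ok · (2,3)P 2/3 ok
Row 3: (3,1)P 1/2 unhappy · (3,3)P 2/2 ok
Row 4: (4,1)Q 0/1 unhappy · (4,3)P 1/1 ok
Unsatisfied: (0,0), (0,1), (0,3), (1,0), (1,1), (1,2), (1,3), (2,0), (3,1), (4,1) — 10 in total.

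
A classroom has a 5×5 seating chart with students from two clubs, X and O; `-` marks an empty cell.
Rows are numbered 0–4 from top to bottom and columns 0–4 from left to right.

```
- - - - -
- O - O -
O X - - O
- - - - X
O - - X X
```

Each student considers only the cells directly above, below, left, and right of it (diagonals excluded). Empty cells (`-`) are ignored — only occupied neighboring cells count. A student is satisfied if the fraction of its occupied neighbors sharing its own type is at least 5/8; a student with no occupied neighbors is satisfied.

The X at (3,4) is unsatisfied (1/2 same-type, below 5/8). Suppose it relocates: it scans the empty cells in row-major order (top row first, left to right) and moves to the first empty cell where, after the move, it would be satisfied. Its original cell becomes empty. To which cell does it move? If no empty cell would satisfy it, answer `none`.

Vacating (3,4). Empty cells in order:
  (0,0): 0/0 same-type → satisfied — stop here.

(0,0)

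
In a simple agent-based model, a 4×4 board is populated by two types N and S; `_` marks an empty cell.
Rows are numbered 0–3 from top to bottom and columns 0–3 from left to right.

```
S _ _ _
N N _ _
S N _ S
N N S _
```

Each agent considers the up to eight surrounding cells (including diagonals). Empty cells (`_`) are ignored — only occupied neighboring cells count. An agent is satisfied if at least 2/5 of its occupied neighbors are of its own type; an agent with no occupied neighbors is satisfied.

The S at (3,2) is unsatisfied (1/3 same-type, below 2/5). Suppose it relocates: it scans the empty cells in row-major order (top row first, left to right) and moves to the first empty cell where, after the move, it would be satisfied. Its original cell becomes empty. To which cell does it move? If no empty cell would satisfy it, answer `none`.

Vacating (3,2). Empty cells in order:
  (0,1): 1/3 same-type → still unsatisfied.
  (0,2): 0/1 same-type → still unsatisfied.
  (0,3): 0/0 same-type → satisfied — stop here.

(0,3)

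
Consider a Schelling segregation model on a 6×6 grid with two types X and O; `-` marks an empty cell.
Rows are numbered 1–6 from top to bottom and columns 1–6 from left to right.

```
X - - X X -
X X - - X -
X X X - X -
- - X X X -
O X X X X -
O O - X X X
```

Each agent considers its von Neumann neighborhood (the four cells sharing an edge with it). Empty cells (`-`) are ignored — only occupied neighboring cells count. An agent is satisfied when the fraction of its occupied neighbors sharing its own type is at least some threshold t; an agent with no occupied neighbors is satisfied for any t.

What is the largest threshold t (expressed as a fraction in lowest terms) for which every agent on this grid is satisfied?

(1,1)X 1/1
(1,4)X 1/1
(1,5)X 2/2
(2,1)X 3/3
(2,2)X 2/2
(2,5)X 2/2
(3,1)X 2/2
(3,2)X 3/3
(3,3)X 2/2
(3,5)X 2/2
(4,3)X 3/3
(4,4)X 3/3
(4,5)X 3/3
(5,1)O 1/2
(5,2)X 1/3
(5,3)X 3/3
(5,4)X 4/4
(5,5)X 3/3
(6,1)O 2/2
(6,2)O 1/2
(6,4)X 2/2
(6,5)X 3/3
(6,6)X 1/1
The smallest same-type fraction is 1/3 at (5,2), which reduces to 1/3. Any threshold above that leaves this agent unsatisfied.

1/3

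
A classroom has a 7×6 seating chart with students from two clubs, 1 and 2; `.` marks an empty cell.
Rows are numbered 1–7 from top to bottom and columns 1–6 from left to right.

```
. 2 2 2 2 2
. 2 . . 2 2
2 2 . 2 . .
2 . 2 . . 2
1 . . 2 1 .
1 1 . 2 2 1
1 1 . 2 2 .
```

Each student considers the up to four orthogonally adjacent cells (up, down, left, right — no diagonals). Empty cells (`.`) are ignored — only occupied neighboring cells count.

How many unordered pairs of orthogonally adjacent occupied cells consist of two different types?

Scan each occupied cell's neighbors to the right and below so each pair is counted once.
From row 1: 0 unlike of 7 pairs (running 0/7).
From row 2: 0 unlike of 2 pairs (running 0/9).
From row 3: 0 unlike of 2 pairs (running 0/11).
From row 4: 1 unlike of 1 pairs (running 1/12).
From row 5: 2 unlike of 4 pairs (running 3/16).
From row 6: 1 unlike of 7 pairs (running 4/23).
From row 7: 0 unlike of 2 pairs (running 4/25).
Total adjacent occupied pairs: 25; unlike-type pairs: 4.

4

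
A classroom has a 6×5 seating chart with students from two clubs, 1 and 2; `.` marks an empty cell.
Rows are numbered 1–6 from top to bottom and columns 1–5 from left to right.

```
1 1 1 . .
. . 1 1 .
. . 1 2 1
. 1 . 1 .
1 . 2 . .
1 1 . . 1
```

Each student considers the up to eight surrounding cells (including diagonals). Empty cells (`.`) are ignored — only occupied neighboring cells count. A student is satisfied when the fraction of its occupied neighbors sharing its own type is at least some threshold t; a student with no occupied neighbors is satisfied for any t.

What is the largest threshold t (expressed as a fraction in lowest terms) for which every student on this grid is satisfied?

0/1

Row 1: (1,1)1 1/1 · (1,2)1 3/3 · (1,3)1 3/3
Row 2: (2,3)1 4/5 · (2,4)1 4/5
Row 3: (3,3)1 4/5 · (3,4)2 0/5 · (3,5)1 2/3
Row 4: (4,2)1 2/3 · (4,4)1 2/4
Row 5: (5,1)1 3/3 · (5,3)2 0/3
Row 6: (6,1)1 2/2 · (6,2)1 2/3 · (6,5)1 — no occupied neighbors
The smallest same-type fraction is 0/5 at (3,4), which reduces to 0/1. Any threshold above that leaves this student unsatisfied.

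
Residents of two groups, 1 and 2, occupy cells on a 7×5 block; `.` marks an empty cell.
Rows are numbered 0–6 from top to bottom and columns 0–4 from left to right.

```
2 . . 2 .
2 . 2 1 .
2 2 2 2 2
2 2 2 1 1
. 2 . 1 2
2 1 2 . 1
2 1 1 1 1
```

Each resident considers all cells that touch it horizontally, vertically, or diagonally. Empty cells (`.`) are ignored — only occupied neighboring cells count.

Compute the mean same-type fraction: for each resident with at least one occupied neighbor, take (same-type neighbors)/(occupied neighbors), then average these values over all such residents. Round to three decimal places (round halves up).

0.613

(0,0)2 1/1
(0,3)2 1/2
(1,0)2 3/3
(1,2)2 4/5
(1,3)1 0/5
(2,0)2 4/4
(2,1)2 7/7
(2,2)2 5/7
(2,3)2 4/7
(2,4)2 1/4
(3,0)2 4/4
(3,1)2 6/6
(3,2)2 5/7
(3,3)1 2/7
(3,4)1 2/5
(4,1)2 5/6
(4,3)1 3/6
(4,4)2 0/4
(5,0)2 2/4
(5,1)1 2/6
(5,2)2 1/6
(5,4)1 3/4
(6,0)2 1/3
(6,1)1 2/5
(6,2)1 3/4
(6,3)1 3/4
(6,4)1 2/2
Sum over 27 residents: 1/1 + 1/2 + 3/3 + 4/5 + 0/5 + 4/4 + 7/7 + 5/7 + 4/7 + 1/4 + 4/4 + 6/6 + 5/7 + 2/7 + 2/5 + 5/6 + 3/6 + 0/4 + 2/4 + 2/6 + 1/6 + 3/4 + 1/3 + 2/5 + 3/4 + 3/4 + 2/2 = 1738/105; mean = 1738/105 ÷ 27 = 1738/2835 = 0.613051… → 0.613.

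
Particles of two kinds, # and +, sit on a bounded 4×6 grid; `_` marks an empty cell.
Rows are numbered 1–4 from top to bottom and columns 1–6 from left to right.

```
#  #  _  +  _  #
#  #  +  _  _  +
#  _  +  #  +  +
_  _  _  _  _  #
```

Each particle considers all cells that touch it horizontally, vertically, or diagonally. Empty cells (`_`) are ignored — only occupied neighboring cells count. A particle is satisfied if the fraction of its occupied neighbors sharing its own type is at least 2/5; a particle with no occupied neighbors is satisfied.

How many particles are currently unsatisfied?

Row 1: (1,1)# 3/3 satisfied · (1,2)# 3/4 satisfied · (1,4)+ 1/1 satisfied · (1,6)# 0/1 not
Row 2: (2,1)# 4/4 satisfied · (2,2)# 4/6 satisfied · (2,3)+ 2/5 satisfied · (2,6)+ 2/3 satisfied
Row 3: (3,1)# 2/2 satisfied · (3,3)+ 1/3 not · (3,4)# 0/3 not · (3,5)+ 2/4 satisfied · (3,6)+ 2/3 satisfied
Row 4: (4,6)# 0/2 not
Unsatisfied: (1,6), (3,3), (3,4), (4,6) — 4 in total.

4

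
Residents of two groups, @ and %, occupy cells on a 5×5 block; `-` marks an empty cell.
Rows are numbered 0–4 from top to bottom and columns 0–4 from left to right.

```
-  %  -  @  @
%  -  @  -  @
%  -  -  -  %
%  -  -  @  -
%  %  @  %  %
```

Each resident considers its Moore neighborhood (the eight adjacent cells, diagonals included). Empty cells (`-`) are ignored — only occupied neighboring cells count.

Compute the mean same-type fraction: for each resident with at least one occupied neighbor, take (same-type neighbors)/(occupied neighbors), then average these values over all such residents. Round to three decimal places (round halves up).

Row 0: (0,1)% 1/2 · (0,3)@ 3/3 · (0,4)@ 2/2
Row 1: (1,0)% 2/2 · (1,2)@ 1/2 · (1,4)@ 2/3
Row 2: (2,0)% 2/2 · (2,4)% 0/2
Row 3: (3,0)% 3/3 · (3,3)@ 1/4
Row 4: (4,0)% 2/2 · (4,1)% 2/3 · (4,2)@ 1/3 · (4,3)% 1/3 · (4,4)% 1/2
Sum over 15 residents: 1/2 + 3/3 + 2/2 + 2/2 + 1/2 + 2/3 + 2/2 + 0/2 + 3/3 + 1/4 + 2/2 + 2/3 + 1/3 + 1/3 + 1/2 = 39/4; mean = 39/4 ÷ 15 = 13/20 = 0.65 → 0.650.

0.650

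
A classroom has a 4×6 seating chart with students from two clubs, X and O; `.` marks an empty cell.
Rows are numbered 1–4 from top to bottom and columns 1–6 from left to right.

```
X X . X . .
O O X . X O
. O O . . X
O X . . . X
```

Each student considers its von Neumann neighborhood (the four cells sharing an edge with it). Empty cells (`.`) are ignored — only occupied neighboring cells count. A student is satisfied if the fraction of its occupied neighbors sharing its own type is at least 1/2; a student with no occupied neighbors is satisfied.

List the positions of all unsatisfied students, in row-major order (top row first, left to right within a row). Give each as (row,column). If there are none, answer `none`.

(2,3), (2,5), (2,6), (4,1), (4,2)

(1,1)X 1/2 ok
(1,2)X 1/2 ok
(1,4)X 0/0 ok
(2,1)O 1/2 ok
(2,2)O 2/4 ok
(2,3)X 0/2 unhappy
(2,5)X 0/1 unhappy
(2,6)O 0/2 unhappy
(3,2)O 2/3 ok
(3,3)O 1/2 ok
(3,6)X 1/2 ok
(4,1)O 0/1 unhappy
(4,2)X 0/2 unhappy
(4,6)X 1/1 ok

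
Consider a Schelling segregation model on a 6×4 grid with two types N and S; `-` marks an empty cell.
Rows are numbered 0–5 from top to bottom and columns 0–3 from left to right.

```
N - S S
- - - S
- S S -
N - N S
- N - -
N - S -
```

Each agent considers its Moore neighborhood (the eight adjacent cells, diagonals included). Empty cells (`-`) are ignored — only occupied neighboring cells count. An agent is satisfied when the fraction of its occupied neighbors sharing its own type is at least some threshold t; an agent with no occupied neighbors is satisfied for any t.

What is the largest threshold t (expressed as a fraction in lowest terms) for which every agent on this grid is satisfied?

0/1

Row 0: (0,0)N — no occupied neighbors · (0,2)S 2/2 · (0,3)S 2/2
Row 1: (1,3)S 3/3
Row 2: (2,1)S 1/3 · (2,2)S 3/4
Row 3: (3,0)N 1/2 · (3,2)N 1/4 · (3,3)S 1/2
Row 4: (4,1)N 3/4
Row 5: (5,0)N 1/1 · (5,2)S 0/1
The smallest same-type fraction is 0/1 at (5,2), which reduces to 0/1. Any threshold above that leaves this agent unsatisfied.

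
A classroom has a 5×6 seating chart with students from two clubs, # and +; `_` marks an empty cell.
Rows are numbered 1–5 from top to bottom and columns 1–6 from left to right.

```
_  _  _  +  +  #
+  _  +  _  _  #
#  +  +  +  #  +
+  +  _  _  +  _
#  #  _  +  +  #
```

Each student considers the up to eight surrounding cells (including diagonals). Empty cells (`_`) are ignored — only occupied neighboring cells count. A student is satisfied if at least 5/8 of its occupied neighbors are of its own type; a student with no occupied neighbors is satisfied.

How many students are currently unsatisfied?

(1,4)+ 2/2 ok
(1,5)+ 1/3 unhappy
(1,6)# 1/2 unhappy
(2,1)+ 1/2 unhappy
(2,3)+ 4/4 ok
(2,6)# 2/4 unhappy
(3,1)# 0/4 unhappy
(3,2)+ 5/6 ok
(3,3)+ 4/4 ok
(3,4)+ 3/4 ok
(3,5)# 1/4 unhappy
(3,6)+ 1/3 unhappy
(4,1)+ 2/5 unhappy
(4,2)+ 3/6 unhappy
(4,5)+ 4/6 ok
(5,1)# 1/3 unhappy
(5,2)# 1/3 unhappy
(5,4)+ 2/2 ok
(5,5)+ 2/3 ok
(5,6)# 0/2 unhappy
Unsatisfied: (1,5), (1,6), (2,1), (2,6), (3,1), (3,5), (3,6), (4,1), (4,2), (5,1), (5,2), (5,6) — 12 in total.

12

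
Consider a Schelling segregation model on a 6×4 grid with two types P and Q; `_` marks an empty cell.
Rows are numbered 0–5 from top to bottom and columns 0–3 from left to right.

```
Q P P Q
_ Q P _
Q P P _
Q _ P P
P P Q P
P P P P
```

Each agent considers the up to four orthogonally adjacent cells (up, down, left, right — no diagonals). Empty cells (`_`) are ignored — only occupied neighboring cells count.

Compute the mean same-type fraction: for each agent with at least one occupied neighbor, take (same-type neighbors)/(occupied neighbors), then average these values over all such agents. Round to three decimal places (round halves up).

Row 0: (0,0)Q 0/1 · (0,1)P 1/3 · (0,2)P 2/3 · (0,3)Q 0/1
Row 1: (1,1)Q 0/3 · (1,2)P 2/3
Row 2: (2,0)Q 1/2 · (2,1)P 1/3 · (2,2)P 3/3
Row 3: (3,0)Q 1/2 · (3,2)P 2/3 · (3,3)P 2/2
Row 4: (4,0)P 2/3 · (4,1)P 2/3 · (4,2)Q 0/4 · (4,3)P 2/3
Row 5: (5,0)P 2/2 · (5,1)P 3/3 · (5,2)P 2/3 · (5,3)P 2/2
Sum over 20 agents: 0/1 + 1/3 + 2/3 + 0/1 + 0/3 + 2/3 + 1/2 + 1/3 + 3/3 + 1/2 + 2/3 + 2/2 + 2/3 + 2/3 + 0/4 + 2/3 + 2/2 + 3/3 + 2/3 + 2/2 = 34/3; mean = 34/3 ÷ 20 = 17/30 = 0.566666… → 0.567.

0.567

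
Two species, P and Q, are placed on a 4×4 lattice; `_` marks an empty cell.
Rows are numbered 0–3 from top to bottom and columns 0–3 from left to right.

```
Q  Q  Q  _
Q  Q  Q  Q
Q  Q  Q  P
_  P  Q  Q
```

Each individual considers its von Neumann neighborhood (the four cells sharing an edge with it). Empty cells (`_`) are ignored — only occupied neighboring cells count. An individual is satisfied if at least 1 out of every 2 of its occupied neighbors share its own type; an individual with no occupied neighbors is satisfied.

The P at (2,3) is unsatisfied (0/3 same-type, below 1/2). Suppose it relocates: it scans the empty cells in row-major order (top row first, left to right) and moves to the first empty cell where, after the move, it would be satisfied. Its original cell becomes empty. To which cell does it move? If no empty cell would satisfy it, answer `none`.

(3,0)

Vacating (2,3). Empty cells in order:
  (0,3): 0/2 same-type → still unsatisfied.
  (3,0): 1/2 same-type → satisfied — stop here.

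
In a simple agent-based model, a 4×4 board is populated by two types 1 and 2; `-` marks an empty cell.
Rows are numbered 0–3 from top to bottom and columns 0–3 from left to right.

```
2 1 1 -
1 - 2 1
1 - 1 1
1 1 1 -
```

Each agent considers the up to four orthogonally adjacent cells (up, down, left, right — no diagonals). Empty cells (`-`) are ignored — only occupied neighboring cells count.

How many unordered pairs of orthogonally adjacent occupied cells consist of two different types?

5

Scan each occupied cell's neighbors to the right and below so each pair is counted once.
From row 0: 3 unlike of 4 pairs (running 3/4).
From row 1: 2 unlike of 4 pairs (running 5/8).
From row 2: 0 unlike of 3 pairs (running 5/11).
From row 3: 0 unlike of 2 pairs (running 5/13).
Total adjacent occupied pairs: 13; unlike-type pairs: 5.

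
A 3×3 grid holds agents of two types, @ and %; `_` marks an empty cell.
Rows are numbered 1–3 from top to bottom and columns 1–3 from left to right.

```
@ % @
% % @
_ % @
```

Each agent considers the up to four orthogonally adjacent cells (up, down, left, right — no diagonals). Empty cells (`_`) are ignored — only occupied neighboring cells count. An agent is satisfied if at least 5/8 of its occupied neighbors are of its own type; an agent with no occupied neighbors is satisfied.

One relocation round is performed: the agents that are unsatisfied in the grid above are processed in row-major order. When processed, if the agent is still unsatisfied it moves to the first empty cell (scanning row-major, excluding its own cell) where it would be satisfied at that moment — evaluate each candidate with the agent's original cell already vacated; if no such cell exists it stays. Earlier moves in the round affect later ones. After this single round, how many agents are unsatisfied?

3

Initially unsatisfied (in order): (1,1), (1,2), (1,3), (2,1), (3,2), (3,3).
  (1,1): no empty cell satisfies it; stays.
  (1,2) → (3,1).
  (1,3): now satisfied by earlier moves; stays.
  (2,1): now satisfied by earlier moves; stays.
  (3,2): now satisfied by earlier moves; stays.
  (3,3) → (1,2).
Resulting grid:
@ @ @
% % @
% % _
Unsatisfied now: (1,1), (2,2), (2,3).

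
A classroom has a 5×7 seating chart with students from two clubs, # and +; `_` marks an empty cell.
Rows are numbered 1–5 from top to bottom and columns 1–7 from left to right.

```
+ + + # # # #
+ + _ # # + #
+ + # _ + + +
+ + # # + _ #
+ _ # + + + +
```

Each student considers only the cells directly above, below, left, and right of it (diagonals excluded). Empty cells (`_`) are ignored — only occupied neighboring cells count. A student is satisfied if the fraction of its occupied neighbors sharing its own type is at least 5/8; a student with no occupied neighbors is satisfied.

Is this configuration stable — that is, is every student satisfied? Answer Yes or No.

(1,1)+ 2/2 ok
(1,2)+ 3/3 ok
(1,3)+ 1/2 unhappy
(1,4)# 2/3 ok
(1,5)# 3/3 ok
(1,6)# 2/3 ok
(1,7)# 2/2 ok
(2,1)+ 3/3 ok
(2,2)+ 3/3 ok
(2,4)# 2/2 ok
(2,5)# 2/4 unhappy
(2,6)+ 1/4 unhappy
(2,7)# 1/3 unhappy
(3,1)+ 3/3 ok
(3,2)+ 3/4 ok
(3,3)# 1/2 unhappy
(3,5)+ 2/3 ok
(3,6)+ 3/3 ok
(3,7)+ 1/3 unhappy
(4,1)+ 3/3 ok
(4,2)+ 2/3 ok
(4,3)# 3/4 ok
(4,4)# 1/3 unhappy
(4,5)+ 2/3 ok
(4,7)# 0/2 unhappy
(5,1)+ 1/1 ok
(5,3)# 1/2 unhappy
(5,4)+ 1/3 unhappy
(5,5)+ 3/3 ok
(5,6)+ 2/2 ok
(5,7)+ 1/2 unhappy
For instance (1,3) has only 1/2 same-type neighbors, below 5/8.

No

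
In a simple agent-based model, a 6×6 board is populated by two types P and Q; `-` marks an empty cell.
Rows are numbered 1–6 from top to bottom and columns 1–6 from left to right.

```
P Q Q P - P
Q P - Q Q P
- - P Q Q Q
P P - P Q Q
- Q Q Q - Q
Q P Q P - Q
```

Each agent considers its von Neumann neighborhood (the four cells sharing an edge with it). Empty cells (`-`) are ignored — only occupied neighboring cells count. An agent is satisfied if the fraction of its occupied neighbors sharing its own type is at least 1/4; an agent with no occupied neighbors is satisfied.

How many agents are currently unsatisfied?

(1,1)P 0/2 unhappy
(1,2)Q 1/3 ok
(1,3)Q 1/2 ok
(1,4)P 0/2 unhappy
(1,6)P 1/1 ok
(2,1)Q 0/2 unhappy
(2,2)P 0/2 unhappy
(2,4)Q 2/3 ok
(2,5)Q 2/3 ok
(2,6)P 1/3 ok
(3,3)P 0/1 unhappy
(3,4)Q 2/4 ok
(3,5)Q 4/4 ok
(3,6)Q 2/3 ok
(4,1)P 1/1 ok
(4,2)P 1/2 ok
(4,4)P 0/3 unhappy
(4,5)Q 2/3 ok
(4,6)Q 3/3 ok
(5,2)Q 1/3 ok
(5,3)Q 3/3 ok
(5,4)Q 1/3 ok
(5,6)Q 2/2 ok
(6,1)Q 0/1 unhappy
(6,2)P 0/3 unhappy
(6,3)Q 1/3 ok
(6,4)P 0/2 unhappy
(6,6)Q 1/1 ok
Unsatisfied: (1,1), (1,4), (2,1), (2,2), (3,3), (4,4), (6,1), (6,2), (6,4) — 9 in total.

9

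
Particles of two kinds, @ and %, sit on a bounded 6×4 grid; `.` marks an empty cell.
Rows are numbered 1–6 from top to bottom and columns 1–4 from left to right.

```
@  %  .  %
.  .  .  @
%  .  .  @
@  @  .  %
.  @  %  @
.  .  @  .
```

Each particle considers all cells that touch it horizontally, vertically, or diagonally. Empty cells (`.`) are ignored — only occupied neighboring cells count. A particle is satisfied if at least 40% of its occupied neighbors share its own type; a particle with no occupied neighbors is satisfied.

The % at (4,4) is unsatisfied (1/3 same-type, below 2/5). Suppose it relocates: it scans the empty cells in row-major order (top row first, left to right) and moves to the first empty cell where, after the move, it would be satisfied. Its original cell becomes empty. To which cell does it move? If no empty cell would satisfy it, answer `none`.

(1,3)

Vacating (4,4). Empty cells in order:
  (1,3): 2/3 same-type → satisfied — stop here.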